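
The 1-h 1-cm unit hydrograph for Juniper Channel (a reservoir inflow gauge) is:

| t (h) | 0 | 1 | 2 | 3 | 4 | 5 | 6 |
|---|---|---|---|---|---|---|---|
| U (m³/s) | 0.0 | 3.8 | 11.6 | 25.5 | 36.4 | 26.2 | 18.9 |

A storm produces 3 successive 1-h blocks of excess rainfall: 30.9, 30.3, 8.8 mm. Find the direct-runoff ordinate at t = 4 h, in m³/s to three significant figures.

Q ≈ 200 m³/s

By discrete convolution, Q_j = Σ (P_i / 10 mm) · U_{j−i}.
At t = 4 h (j=4): Q = (30.9/10)·36.4 + (30.3/10)·25.5 + (8.8/10)·11.6 = 200 m³/s.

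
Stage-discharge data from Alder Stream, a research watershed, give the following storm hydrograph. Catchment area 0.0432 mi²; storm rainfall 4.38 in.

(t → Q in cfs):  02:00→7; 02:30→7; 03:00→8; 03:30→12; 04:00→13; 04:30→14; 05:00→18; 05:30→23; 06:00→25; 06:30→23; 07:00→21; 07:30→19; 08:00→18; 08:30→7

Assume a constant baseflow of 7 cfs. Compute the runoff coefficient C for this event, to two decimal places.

C ≈ 0.48

ΣQ_DR = 117.0 cfs; V = ΣQ_DR·Δt = 2.106 × 10^5 ft³.
Runoff depth d = V / A = 2.098 in.
C = d / P = 2.098 / 4.38 = 0.48.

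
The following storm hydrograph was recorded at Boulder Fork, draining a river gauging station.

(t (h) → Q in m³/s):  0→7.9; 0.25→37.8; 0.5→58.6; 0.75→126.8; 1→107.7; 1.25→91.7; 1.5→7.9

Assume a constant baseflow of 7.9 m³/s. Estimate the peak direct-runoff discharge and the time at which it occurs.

Subtracting baseflow gives direct-runoff ordinates: 0.0, 29.9, 50.7, 118.9, 99.8, 83.8, 0.0 m³/s.
The maximum is 118.9 m³/s, occurring at the reading for t = 0.75 h.

Q_p = 118.9 m³/s at t = 0.75 h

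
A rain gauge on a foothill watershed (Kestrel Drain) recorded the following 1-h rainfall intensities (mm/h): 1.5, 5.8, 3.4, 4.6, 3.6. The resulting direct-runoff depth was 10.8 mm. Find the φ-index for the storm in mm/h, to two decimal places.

Only the 4 blocks with intensity above φ contribute runoff: 5.8, 3.4, 4.6, 3.6 mm/h.
Σ(I−φ)·Δt = d  ⇒  (5.8+3.4+4.6+3.6 − 4φ)·1 = 10.8
φ = (17.40 − 10.8/1) / 4 = 1.65 mm/h.

φ ≈ 1.65 mm/h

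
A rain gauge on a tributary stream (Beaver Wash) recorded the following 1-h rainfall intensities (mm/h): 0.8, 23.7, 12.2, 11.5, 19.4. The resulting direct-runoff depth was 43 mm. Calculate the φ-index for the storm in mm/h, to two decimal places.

φ ≈ 5.95 mm/h

Only the 4 blocks with intensity above φ contribute runoff: 23.7, 12.2, 11.5, 19.4 mm/h.
Σ(I−φ)·Δt = d  ⇒  (23.7+12.2+11.5+19.4 − 4φ)·1 = 43
φ = (66.80 − 43/1) / 4 = 5.95 mm/h.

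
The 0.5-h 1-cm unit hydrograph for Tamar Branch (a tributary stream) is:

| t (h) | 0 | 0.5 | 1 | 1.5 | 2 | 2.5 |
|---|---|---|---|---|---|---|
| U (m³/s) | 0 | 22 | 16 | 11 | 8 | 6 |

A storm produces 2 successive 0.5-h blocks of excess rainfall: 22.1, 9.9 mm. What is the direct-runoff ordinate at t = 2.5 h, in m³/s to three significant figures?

By discrete convolution, Q_j = Σ (P_i / 10 mm) · U_{j−i}.
At t = 2.5 h (j=5): Q = (22.1/10)·6 + (9.9/10)·8 = 21.2 m³/s.

Q ≈ 21.2 m³/s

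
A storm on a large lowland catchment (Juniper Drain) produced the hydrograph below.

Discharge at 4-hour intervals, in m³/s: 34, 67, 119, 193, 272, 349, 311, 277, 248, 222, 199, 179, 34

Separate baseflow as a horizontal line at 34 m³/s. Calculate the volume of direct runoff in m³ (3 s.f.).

Direct-runoff ordinates (Q − Q_b): 0.0, 33.0, 85.0, 159.0, 238.0, 315.0, 277.0, 243.0, 214.0, 188.0, 165.0, 145.0, 0.0 m³/s.
ΣQ_DR = 2062 m³/s.
With Δt = 4 h = 14400 s, V = ΣQ_DR · Δt = 2062 × 14400 = 2.97 × 10^7 m³.

V ≈ 2.97 × 10^7 m³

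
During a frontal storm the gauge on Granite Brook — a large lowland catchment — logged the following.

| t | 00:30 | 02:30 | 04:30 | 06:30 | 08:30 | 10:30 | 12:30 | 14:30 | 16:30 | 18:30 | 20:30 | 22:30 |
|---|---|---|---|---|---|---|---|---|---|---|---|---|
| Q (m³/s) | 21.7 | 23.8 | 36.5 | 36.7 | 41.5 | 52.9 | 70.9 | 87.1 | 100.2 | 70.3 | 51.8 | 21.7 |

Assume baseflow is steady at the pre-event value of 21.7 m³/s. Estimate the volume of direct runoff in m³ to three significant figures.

V ≈ 2.55 × 10^6 m³

Direct-runoff ordinates (Q − Q_b): 0.0, 2.1, 14.8, 15.0, 19.8, 31.2, 49.2, 65.4, 78.5, 48.6, 30.1, 0.0 m³/s.
ΣQ_DR = 354.7 m³/s.
With Δt = 2 h = 7200 s, V = ΣQ_DR · Δt = 354.7 × 7200 = 2.55 × 10^6 m³.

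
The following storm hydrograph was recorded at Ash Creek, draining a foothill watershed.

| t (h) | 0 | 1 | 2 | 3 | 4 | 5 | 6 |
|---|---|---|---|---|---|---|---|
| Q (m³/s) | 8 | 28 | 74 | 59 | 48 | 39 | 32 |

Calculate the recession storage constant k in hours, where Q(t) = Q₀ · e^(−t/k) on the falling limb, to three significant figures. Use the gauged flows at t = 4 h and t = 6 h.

k ≈ 4.93 h

On the falling limb, Q drops from 48 to 32 m³/s between t = 4 h and t = 6 h (Δt = 2 h).
k = −Δt / ln(Q₂/Q₁) = −2 / ln(32/48) = 4.93 h.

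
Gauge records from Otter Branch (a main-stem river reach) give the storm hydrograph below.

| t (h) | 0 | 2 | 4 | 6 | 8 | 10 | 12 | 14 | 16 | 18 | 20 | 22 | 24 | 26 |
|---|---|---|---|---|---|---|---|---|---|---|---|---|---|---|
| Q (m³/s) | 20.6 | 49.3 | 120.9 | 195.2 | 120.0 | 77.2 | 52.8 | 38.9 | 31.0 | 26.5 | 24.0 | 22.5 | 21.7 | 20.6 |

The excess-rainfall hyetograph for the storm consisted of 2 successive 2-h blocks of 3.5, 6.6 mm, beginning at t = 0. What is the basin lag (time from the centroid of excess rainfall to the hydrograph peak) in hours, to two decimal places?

t_L ≈ 3.69 h

Centroid of excess rainfall: t_c = Σ P_i·t̄_i / ΣP_i = 2.3069 h (block centres at 1, 3 h).
Hydrograph peak occurs at t = 6 h, so basin lag t_L = 6 − 2.3069 = 3.69 h.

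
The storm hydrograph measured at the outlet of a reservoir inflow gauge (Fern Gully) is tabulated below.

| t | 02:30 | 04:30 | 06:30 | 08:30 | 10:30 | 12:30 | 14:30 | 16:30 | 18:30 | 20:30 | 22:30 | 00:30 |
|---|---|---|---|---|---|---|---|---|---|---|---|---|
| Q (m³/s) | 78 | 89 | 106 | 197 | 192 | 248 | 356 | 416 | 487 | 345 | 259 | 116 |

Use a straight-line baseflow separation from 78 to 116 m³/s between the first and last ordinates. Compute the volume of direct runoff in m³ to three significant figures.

V ≈ 1.24 × 10^7 m³

Direct-runoff ordinates (Q − Q_b): 0.00, 7.55, 21.09, 108.64, 100.18, 152.73, 257.27, 313.82, 381.36, 235.91, 146.45, 0.00 m³/s.
ΣQ_DR = 1725 m³/s.
With Δt = 2 h = 7200 s, V = ΣQ_DR · Δt = 1725 × 7200 = 1.24 × 10^7 m³.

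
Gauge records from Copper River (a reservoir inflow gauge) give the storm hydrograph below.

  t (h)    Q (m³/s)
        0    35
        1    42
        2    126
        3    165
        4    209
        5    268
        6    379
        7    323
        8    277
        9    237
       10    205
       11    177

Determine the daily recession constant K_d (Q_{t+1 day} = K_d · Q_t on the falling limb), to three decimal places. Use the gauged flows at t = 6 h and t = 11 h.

Between t = 6 h and t = 11 h the flow falls from 379 to 177 m³/s over 5×1 h = 5 h.
Per-interval ratio K = (177/379)^(1/5) = 0.8588; K_d = K^(24/1) = 0.026.

K_d ≈ 0.026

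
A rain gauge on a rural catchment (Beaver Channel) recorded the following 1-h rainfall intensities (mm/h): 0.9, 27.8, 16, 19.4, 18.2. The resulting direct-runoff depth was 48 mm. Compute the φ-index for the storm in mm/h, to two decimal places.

φ ≈ 8.35 mm/h

Only the 4 blocks with intensity above φ contribute runoff: 27.8, 16, 19.4, 18.2 mm/h.
Σ(I−φ)·Δt = d  ⇒  (27.8+16+19.4+18.2 − 4φ)·1 = 48
φ = (81.40 − 48/1) / 4 = 8.35 mm/h.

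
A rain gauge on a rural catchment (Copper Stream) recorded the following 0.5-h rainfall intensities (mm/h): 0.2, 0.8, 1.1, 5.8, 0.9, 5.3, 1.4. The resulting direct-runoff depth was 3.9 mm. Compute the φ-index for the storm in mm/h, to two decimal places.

Only the 2 blocks with intensity above φ contribute runoff: 5.8, 5.3 mm/h.
Σ(I−φ)·Δt = d  ⇒  (5.8+5.3 − 2φ)·0.5 = 3.9
φ = (11.10 − 3.9/0.5) / 2 = 1.65 mm/h.

φ ≈ 1.65 mm/h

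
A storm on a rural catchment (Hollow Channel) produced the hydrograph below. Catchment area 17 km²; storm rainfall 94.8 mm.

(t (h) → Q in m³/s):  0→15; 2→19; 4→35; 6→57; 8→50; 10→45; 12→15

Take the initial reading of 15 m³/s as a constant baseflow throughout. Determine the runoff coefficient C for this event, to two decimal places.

C ≈ 0.59

ΣQ_DR = 131.0 m³/s; V = ΣQ_DR·Δt = 9.432 × 10^5 m³.
Runoff depth d = V / A = 55.48 mm.
C = d / P = 55.48 / 94.8 = 0.59.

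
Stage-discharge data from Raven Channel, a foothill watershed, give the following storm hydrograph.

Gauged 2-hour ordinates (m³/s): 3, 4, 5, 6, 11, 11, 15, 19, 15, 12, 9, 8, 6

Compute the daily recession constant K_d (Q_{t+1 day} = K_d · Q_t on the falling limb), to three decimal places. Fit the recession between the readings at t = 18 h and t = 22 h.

K_d ≈ 0.088

Between t = 18 h and t = 22 h the flow falls from 12 to 8 m³/s over 2×2 h = 4 h.
Per-interval ratio K = (8/12)^(1/2) = 0.8165; K_d = K^(24/2) = 0.088.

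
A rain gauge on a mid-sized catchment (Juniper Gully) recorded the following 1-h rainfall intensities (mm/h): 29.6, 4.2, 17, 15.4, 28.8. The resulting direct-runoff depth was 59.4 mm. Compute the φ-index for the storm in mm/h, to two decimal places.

Only the 4 blocks with intensity above φ contribute runoff: 29.6, 17, 15.4, 28.8 mm/h.
Σ(I−φ)·Δt = d  ⇒  (29.6+17+15.4+28.8 − 4φ)·1 = 59.4
φ = (90.80 − 59.4/1) / 4 = 7.85 mm/h.

φ ≈ 7.85 mm/h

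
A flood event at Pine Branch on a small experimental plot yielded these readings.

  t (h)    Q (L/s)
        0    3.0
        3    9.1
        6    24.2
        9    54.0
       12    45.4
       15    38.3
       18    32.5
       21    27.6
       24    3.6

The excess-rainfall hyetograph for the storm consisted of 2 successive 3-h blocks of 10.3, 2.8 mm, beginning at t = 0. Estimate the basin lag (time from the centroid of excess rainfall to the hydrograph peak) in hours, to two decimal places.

Centroid of excess rainfall: t_c = Σ P_i·t̄_i / ΣP_i = 2.1412 h (block centres at 1.5, 4.5 h).
Hydrograph peak occurs at t = 9 h, so basin lag t_L = 9 − 2.1412 = 6.86 h.

t_L ≈ 6.86 h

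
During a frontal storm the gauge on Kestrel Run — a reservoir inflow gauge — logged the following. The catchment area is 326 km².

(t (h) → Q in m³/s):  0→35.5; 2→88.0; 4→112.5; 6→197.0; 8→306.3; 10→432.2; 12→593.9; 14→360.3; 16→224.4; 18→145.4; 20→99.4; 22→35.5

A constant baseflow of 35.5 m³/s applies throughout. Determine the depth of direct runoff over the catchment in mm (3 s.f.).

Direct runoff: 0.0, 52.5, 77.0, 161.5, 270.8, 396.7, 558.4, 324.8, 188.9, 109.9, 63.9, 0.0 m³/s; ΣQ_DR = 2204 m³/s.
V = ΣQ_DR · Δt = 2204 × 7200 s = 1.587 × 10^7 m³.
Over A = 326 km², depth = V / A = 48.7 mm.

d ≈ 48.7 mm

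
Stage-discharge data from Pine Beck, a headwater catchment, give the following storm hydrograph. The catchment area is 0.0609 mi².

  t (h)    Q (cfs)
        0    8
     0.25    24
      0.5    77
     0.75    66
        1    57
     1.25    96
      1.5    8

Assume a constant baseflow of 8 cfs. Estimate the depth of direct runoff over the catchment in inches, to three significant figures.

d ≈ 1.78 in

Direct runoff: 0.0, 16.0, 69.0, 58.0, 49.0, 88.0, 0.0 cfs; ΣQ_DR = 280.0 cfs.
V = ΣQ_DR · Δt = 280.0 × 900 s = 2.520 × 10^5 ft³.
Over A = 0.0609 mi², depth = V / A = 1.78 in.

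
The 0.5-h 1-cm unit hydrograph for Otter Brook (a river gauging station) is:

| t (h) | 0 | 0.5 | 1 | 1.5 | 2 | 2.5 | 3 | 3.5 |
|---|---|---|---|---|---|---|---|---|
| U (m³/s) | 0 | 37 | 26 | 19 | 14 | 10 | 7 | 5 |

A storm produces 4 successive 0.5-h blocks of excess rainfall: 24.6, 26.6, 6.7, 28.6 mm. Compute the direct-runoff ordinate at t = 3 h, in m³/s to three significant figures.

Q ≈ 108 m³/s

By discrete convolution, Q_j = Σ (P_i / 10 mm) · U_{j−i}.
At t = 3 h (j=6): Q = (24.6/10)·7 + (26.6/10)·10 + (6.7/10)·14 + (28.6/10)·19 = 108 m³/s.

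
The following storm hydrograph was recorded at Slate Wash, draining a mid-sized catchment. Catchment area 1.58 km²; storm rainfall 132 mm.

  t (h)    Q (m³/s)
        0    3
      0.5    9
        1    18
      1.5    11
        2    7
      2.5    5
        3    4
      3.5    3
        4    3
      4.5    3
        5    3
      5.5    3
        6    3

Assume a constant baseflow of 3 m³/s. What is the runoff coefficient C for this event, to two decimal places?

ΣQ_DR = 36.00 m³/s; V = ΣQ_DR·Δt = 64800 m³.
Runoff depth d = V / A = 41.01 mm.
C = d / P = 41.01 / 132 = 0.31.

C ≈ 0.31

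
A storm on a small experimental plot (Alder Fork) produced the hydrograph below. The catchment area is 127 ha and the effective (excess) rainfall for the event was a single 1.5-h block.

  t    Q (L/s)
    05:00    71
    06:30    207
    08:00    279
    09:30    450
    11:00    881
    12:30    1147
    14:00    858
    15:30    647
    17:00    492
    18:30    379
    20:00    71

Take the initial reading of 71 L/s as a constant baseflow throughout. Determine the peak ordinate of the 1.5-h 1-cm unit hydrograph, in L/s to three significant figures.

U_p ≈ 538 L/s

Direct runoff: 0.0, 136.0, 208.0, 379.0, 810.0, 1076.0, 787.0, 576.0, 421.0, 308.0, 0.0 L/s; ΣQ_DR = 4701 L/s, peak = 1076.0 L/s.
Runoff depth d = ΣQ_DR·Δt / A = 4701 × 5400 / (127 ha) = 19.99 mm.
The 1-cm UH is the DRH scaled by (10 mm)/d, so U_p = 1076.0 × 10/19.99 = 538 L/s.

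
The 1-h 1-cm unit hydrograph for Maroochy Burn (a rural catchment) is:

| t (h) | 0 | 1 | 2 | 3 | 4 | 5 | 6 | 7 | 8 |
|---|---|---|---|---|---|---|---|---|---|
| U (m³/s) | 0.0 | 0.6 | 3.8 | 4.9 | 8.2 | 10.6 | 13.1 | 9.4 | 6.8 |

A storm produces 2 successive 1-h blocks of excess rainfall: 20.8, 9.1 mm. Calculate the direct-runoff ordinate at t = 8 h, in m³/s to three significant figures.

Q ≈ 22.7 m³/s

By discrete convolution, Q_j = Σ (P_i / 10 mm) · U_{j−i}.
At t = 8 h (j=8): Q = (20.8/10)·6.8 + (9.1/10)·9.4 = 22.7 m³/s.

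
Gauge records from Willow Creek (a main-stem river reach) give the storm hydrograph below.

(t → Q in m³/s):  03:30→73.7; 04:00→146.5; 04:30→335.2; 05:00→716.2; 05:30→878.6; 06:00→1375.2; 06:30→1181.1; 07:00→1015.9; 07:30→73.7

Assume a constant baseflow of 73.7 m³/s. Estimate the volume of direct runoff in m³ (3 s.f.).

V ≈ 9.24 × 10^6 m³

Direct-runoff ordinates (Q − Q_b): 0.0, 72.8, 261.5, 642.5, 804.9, 1301.5, 1107.4, 942.2, 0.0 m³/s.
ΣQ_DR = 5133 m³/s.
With Δt = 0.5 h = 1800 s, V = ΣQ_DR · Δt = 5133 × 1800 = 9.24 × 10^6 m³.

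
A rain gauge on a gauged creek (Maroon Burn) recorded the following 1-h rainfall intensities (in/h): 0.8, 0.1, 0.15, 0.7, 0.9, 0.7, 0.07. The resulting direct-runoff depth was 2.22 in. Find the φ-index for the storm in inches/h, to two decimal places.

φ ≈ 0.22 in/h

Only the 4 blocks with intensity above φ contribute runoff: 0.8, 0.7, 0.9, 0.7 in/h.
Σ(I−φ)·Δt = d  ⇒  (0.8+0.7+0.9+0.7 − 4φ)·1 = 2.22
φ = (3.100 − 2.22/1) / 4 = 0.22 in/h.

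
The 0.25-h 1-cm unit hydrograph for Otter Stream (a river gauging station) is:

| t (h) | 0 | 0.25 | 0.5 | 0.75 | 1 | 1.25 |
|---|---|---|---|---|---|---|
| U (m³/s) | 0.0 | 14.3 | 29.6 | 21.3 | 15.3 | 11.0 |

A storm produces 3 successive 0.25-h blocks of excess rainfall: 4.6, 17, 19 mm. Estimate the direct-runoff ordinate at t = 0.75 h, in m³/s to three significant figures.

Q ≈ 87.3 m³/s

By discrete convolution, Q_j = Σ (P_i / 10 mm) · U_{j−i}.
At t = 0.75 h (j=3): Q = (4.6/10)·21.3 + (17/10)·29.6 + (19/10)·14.3 = 87.3 m³/s.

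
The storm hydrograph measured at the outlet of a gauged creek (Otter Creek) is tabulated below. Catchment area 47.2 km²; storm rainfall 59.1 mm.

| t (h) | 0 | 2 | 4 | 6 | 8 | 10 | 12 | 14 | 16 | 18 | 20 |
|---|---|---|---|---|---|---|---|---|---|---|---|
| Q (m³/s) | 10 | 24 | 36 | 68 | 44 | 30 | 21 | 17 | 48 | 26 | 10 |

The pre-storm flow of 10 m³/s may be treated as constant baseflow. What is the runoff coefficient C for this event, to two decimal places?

C ≈ 0.58

ΣQ_DR = 224.0 m³/s; V = ΣQ_DR·Δt = 1.613 × 10^6 m³.
Runoff depth d = V / A = 34.17 mm.
C = d / P = 34.17 / 59.1 = 0.58.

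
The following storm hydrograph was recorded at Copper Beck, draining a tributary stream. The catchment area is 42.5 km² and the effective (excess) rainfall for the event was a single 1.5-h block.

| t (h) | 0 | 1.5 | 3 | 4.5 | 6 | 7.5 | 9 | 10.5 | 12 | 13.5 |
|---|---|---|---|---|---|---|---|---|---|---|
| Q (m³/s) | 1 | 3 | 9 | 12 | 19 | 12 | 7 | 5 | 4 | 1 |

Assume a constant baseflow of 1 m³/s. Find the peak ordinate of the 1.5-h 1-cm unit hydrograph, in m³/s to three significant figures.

U_p ≈ 22.5 m³/s

Direct runoff: 0.0, 2.0, 8.0, 11.0, 18.0, 11.0, 6.0, 4.0, 3.0, 0.0 m³/s; ΣQ_DR = 63.00 m³/s, peak = 18.0 m³/s.
Runoff depth d = ΣQ_DR·Δt / A = 63.00 × 5400 / (42.5 km²) = 8.005 mm.
The 1-cm UH is the DRH scaled by (10 mm)/d, so U_p = 18.0 × 10/8.005 = 22.5 m³/s.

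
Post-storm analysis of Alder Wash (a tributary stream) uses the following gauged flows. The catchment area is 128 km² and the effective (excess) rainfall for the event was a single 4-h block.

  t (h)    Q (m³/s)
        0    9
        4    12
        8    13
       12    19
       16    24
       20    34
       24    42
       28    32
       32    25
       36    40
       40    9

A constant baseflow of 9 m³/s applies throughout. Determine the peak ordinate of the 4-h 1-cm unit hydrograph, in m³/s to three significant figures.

Direct runoff: 0.0, 3.0, 4.0, 10.0, 15.0, 25.0, 33.0, 23.0, 16.0, 31.0, 0.0 m³/s; ΣQ_DR = 160.0 m³/s, peak = 33.0 m³/s.
Runoff depth d = ΣQ_DR·Δt / A = 160.0 × 14400 / (128 km²) = 18.00 mm.
The 1-cm UH is the DRH scaled by (10 mm)/d, so U_p = 33.0 × 10/18.00 = 18.3 m³/s.

U_p ≈ 18.3 m³/s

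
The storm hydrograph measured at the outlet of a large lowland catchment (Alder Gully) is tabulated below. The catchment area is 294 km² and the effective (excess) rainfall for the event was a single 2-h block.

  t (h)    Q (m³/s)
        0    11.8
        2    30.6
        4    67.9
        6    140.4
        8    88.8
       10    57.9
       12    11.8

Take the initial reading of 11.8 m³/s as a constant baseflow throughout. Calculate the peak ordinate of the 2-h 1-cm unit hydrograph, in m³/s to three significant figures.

U_p ≈ 161 m³/s

Direct runoff: 0.0, 18.8, 56.1, 128.6, 77.0, 46.1, 0.0 m³/s; ΣQ_DR = 326.6 m³/s, peak = 128.6 m³/s.
Runoff depth d = ΣQ_DR·Δt / A = 326.6 × 7200 / (294 km²) = 7.998 mm.
The 1-cm UH is the DRH scaled by (10 mm)/d, so U_p = 128.6 × 10/7.998 = 161 m³/s.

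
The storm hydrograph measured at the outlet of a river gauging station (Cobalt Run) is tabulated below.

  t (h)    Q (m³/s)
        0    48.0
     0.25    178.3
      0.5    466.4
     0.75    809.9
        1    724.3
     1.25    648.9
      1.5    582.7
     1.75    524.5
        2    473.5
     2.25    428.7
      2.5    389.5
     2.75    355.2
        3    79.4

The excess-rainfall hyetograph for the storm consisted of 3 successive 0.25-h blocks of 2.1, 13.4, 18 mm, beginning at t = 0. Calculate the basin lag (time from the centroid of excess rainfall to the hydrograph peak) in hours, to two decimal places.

t_L ≈ 0.26 h

Centroid of excess rainfall: t_c = Σ P_i·t̄_i / ΣP_i = 0.4937 h (block centres at 0.125, 0.375, 0.625 h).
Hydrograph peak occurs at t = 0.75 h, so basin lag t_L = 0.75 − 0.4937 = 0.26 h.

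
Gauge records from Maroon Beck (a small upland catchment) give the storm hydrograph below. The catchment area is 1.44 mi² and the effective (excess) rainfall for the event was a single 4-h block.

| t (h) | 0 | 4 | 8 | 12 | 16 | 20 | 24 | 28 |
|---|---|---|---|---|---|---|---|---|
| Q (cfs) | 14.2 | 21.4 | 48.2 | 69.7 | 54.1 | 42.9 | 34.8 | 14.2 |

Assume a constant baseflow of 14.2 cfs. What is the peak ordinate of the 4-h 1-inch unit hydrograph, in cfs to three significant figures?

Direct runoff: 0.0, 7.2, 34.0, 55.5, 39.9, 28.7, 20.6, 0.0 cfs; ΣQ_DR = 185.9 cfs, peak = 55.5 cfs.
Runoff depth d = ΣQ_DR·Δt / A = 185.9 × 14400 / (1.44 mi²) = 0.8002 in.
The 1-inch UH is the DRH scaled by (1 in)/d, so U_p = 55.5 × 1/0.8002 = 69.4 cfs.

U_p ≈ 69.4 cfs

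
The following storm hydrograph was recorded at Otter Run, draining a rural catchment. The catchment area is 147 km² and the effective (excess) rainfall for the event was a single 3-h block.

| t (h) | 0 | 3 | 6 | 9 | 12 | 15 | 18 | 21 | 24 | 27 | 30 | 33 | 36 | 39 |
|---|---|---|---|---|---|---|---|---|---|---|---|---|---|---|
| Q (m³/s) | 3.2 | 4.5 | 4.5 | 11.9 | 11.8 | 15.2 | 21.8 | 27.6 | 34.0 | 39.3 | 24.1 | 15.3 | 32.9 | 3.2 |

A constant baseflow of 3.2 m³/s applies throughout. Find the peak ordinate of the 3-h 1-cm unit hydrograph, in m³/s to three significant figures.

U_p ≈ 24.0 m³/s

Direct runoff: 0.0, 1.3, 1.3, 8.7, 8.6, 12.0, 18.6, 24.4, 30.8, 36.1, 20.9, 12.1, 29.7, 0.0 m³/s; ΣQ_DR = 204.5 m³/s, peak = 36.1 m³/s.
Runoff depth d = ΣQ_DR·Δt / A = 204.5 × 10800 / (147 km²) = 15.02 mm.
The 1-cm UH is the DRH scaled by (10 mm)/d, so U_p = 36.1 × 10/15.02 = 24.0 m³/s.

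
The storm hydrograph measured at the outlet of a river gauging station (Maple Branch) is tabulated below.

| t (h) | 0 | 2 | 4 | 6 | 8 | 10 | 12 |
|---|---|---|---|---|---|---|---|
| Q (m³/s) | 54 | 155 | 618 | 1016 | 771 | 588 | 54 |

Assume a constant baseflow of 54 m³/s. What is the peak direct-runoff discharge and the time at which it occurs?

Subtracting baseflow gives direct-runoff ordinates: 0.0, 101.0, 564.0, 962.0, 717.0, 534.0, 0.0 m³/s.
The maximum is 962.0 m³/s, occurring at the reading for t = 6 h.

Q_p = 962.0 m³/s at t = 6 h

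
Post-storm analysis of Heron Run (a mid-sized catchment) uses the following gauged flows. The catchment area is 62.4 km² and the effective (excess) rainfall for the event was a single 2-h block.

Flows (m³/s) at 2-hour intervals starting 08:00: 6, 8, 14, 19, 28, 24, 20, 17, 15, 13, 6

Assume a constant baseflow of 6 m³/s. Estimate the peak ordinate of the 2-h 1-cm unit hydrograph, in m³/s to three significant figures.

Direct runoff: 0.0, 2.0, 8.0, 13.0, 22.0, 18.0, 14.0, 11.0, 9.0, 7.0, 0.0 m³/s; ΣQ_DR = 104.0 m³/s, peak = 22.0 m³/s.
Runoff depth d = ΣQ_DR·Δt / A = 104.0 × 7200 / (62.4 km²) = 12.00 mm.
The 1-cm UH is the DRH scaled by (10 mm)/d, so U_p = 22.0 × 10/12.00 = 18.3 m³/s.

U_p ≈ 18.3 m³/s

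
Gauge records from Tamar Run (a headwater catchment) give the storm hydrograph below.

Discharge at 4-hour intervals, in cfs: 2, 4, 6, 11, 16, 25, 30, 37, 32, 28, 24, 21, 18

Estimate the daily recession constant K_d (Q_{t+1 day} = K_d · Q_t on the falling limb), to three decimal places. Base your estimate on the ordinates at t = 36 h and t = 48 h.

Between t = 36 h and t = 48 h the flow falls from 28 to 18 cfs over 3×4 h = 12 h.
Per-interval ratio K = (18/28)^(1/3) = 0.8631; K_d = K^(24/4) = 0.413.

K_d ≈ 0.413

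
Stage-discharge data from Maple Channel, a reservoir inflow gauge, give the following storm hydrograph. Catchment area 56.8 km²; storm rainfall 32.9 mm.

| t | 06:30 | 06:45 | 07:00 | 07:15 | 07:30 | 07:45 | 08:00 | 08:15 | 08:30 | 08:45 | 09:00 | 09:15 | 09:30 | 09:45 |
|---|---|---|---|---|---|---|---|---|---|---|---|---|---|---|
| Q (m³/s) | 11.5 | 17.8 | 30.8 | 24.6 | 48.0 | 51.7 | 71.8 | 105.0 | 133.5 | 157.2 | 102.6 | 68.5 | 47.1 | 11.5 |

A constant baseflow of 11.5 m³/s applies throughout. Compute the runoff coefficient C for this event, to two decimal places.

ΣQ_DR = 720.6 m³/s; V = ΣQ_DR·Δt = 6.485 × 10^5 m³.
Runoff depth d = V / A = 11.42 mm.
C = d / P = 11.42 / 32.9 = 0.35.

C ≈ 0.35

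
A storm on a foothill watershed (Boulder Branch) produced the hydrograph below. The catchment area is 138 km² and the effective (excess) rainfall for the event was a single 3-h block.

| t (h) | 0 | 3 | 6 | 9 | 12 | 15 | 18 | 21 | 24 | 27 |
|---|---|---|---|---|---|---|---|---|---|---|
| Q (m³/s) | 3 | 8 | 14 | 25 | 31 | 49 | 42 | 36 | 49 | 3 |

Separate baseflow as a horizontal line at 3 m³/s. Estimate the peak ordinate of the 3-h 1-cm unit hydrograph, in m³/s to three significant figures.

U_p ≈ 25.6 m³/s

Direct runoff: 0.0, 5.0, 11.0, 22.0, 28.0, 46.0, 39.0, 33.0, 46.0, 0.0 m³/s; ΣQ_DR = 230.0 m³/s, peak = 46.0 m³/s.
Runoff depth d = ΣQ_DR·Δt / A = 230.0 × 10800 / (138 km²) = 18.00 mm.
The 1-cm UH is the DRH scaled by (10 mm)/d, so U_p = 46.0 × 10/18.00 = 25.6 m³/s.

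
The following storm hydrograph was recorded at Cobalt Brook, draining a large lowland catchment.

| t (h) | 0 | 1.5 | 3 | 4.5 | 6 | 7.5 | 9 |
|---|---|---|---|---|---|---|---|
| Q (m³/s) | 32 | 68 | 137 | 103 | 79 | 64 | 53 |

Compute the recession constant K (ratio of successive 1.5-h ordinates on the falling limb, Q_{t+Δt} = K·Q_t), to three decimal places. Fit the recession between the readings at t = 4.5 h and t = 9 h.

Using the recession-limb readings at t = 4.5 h and t = 9 h: Q falls from 103 to 53 m³/s over 3 intervals.
K = (Q₂/Q₁)^(1/3) = (53/103)^(1/3) = 0.801.

K ≈ 0.801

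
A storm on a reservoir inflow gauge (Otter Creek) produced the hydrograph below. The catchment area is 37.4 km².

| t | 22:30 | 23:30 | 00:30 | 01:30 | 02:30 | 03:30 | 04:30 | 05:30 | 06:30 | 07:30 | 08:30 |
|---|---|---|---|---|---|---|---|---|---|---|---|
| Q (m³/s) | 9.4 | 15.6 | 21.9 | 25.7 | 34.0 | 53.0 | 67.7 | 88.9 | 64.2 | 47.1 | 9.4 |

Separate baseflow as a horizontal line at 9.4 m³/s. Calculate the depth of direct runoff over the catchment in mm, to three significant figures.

d ≈ 32.1 mm

Direct runoff: 0.0, 6.2, 12.5, 16.3, 24.6, 43.6, 58.3, 79.5, 54.8, 37.7, 0.0 m³/s; ΣQ_DR = 333.5 m³/s.
V = ΣQ_DR · Δt = 333.5 × 3600 s = 1.201 × 10^6 m³.
Over A = 37.4 km², depth = V / A = 32.1 mm.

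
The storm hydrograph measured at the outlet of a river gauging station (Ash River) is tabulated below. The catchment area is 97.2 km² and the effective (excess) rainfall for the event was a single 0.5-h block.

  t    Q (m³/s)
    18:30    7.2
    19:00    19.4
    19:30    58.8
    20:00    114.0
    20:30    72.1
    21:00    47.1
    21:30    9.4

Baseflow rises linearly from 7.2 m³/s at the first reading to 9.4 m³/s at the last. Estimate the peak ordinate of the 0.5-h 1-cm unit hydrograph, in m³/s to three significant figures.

Direct runoff: 0.00, 11.83, 50.87, 105.70, 63.43, 38.07, 0.00 m³/s; ΣQ_DR = 269.9 m³/s, peak = 105.70 m³/s.
Runoff depth d = ΣQ_DR·Δt / A = 269.9 × 1800 / (97.2 km²) = 4.998 mm.
The 1-cm UH is the DRH scaled by (10 mm)/d, so U_p = 105.70 × 10/4.998 = 211 m³/s.

U_p ≈ 211 m³/s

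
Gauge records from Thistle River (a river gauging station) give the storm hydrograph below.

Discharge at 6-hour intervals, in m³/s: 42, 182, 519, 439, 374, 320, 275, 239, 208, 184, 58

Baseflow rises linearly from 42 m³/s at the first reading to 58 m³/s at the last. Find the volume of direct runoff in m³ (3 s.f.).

Direct-runoff ordinates (Q − Q_b): 0.00, 138.40, 473.80, 392.20, 325.60, 270.00, 223.40, 185.80, 153.20, 127.60, 0.00 m³/s.
ΣQ_DR = 2290 m³/s.
With Δt = 6 h = 21600 s, V = ΣQ_DR · Δt = 2290 × 21600 = 4.95 × 10^7 m³.

V ≈ 4.95 × 10^7 m³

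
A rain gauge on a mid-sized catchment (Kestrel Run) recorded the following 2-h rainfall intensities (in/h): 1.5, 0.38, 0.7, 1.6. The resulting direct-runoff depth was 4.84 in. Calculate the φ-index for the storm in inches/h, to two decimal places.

φ ≈ 0.46 in/h

Only the 3 blocks with intensity above φ contribute runoff: 1.5, 0.7, 1.6 in/h.
Σ(I−φ)·Δt = d  ⇒  (1.5+0.7+1.6 − 3φ)·2 = 4.84
φ = (3.800 − 4.84/2) / 3 = 0.46 in/h.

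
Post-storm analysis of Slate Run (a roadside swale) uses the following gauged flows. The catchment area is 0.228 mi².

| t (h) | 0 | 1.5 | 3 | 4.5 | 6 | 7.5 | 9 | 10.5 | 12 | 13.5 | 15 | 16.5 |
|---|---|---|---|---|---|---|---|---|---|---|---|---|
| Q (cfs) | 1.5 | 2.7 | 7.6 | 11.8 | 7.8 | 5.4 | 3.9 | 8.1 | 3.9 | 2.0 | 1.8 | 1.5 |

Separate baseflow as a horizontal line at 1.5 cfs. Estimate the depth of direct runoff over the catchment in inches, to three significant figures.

Direct runoff: 0.0, 1.2, 6.1, 10.3, 6.3, 3.9, 2.4, 6.6, 2.4, 0.5, 0.3, 0.0 cfs; ΣQ_DR = 40.00 cfs.
V = ΣQ_DR · Δt = 40.00 × 5400 s = 2.160 × 10^5 ft³.
Over A = 0.228 mi², depth = V / A = 0.408 in.

d ≈ 0.408 in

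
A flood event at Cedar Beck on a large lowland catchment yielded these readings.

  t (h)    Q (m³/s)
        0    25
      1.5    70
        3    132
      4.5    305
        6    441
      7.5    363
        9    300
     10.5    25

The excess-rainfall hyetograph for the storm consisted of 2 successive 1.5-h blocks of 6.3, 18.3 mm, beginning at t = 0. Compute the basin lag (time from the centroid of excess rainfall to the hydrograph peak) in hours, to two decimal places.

Centroid of excess rainfall: t_c = Σ P_i·t̄_i / ΣP_i = 1.8659 h (block centres at 0.75, 2.25 h).
Hydrograph peak occurs at t = 6 h, so basin lag t_L = 6 − 1.8659 = 4.13 h.

t_L ≈ 4.13 h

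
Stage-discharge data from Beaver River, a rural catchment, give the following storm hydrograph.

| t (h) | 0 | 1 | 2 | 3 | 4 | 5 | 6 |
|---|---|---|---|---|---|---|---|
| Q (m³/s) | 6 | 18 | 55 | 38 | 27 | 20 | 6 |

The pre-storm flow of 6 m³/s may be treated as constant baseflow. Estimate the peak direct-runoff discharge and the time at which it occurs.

Q_p = 49.0 m³/s at t = 2 h

Subtracting baseflow gives direct-runoff ordinates: 0.0, 12.0, 49.0, 32.0, 21.0, 14.0, 0.0 m³/s.
The maximum is 49.0 m³/s, occurring at the reading for t = 2 h.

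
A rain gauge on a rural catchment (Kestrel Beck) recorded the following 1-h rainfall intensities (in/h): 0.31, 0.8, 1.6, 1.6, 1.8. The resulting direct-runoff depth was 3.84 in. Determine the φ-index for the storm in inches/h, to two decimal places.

Only the 4 blocks with intensity above φ contribute runoff: 0.8, 1.6, 1.6, 1.8 in/h.
Σ(I−φ)·Δt = d  ⇒  (0.8+1.6+1.6+1.8 − 4φ)·1 = 3.84
φ = (5.800 − 3.84/1) / 4 = 0.49 in/h.

φ ≈ 0.49 in/h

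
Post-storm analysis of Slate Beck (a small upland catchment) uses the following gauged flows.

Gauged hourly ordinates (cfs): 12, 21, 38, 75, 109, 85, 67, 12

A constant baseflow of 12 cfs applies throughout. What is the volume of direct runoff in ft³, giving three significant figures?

Direct-runoff ordinates (Q − Q_b): 0.0, 9.0, 26.0, 63.0, 97.0, 73.0, 55.0, 0.0 cfs.
ΣQ_DR = 323.0 cfs.
With Δt = 1 h = 3600 s, V = ΣQ_DR · Δt = 323.0 × 3600 = 1.16 × 10^6 ft³.

V ≈ 1.16 × 10^6 ft³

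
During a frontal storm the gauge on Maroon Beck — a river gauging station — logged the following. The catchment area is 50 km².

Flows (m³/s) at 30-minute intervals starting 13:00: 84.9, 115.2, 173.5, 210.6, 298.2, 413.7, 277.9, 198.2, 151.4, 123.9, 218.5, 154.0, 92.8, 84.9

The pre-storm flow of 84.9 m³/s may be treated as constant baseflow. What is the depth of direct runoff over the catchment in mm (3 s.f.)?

Direct runoff: 0.0, 30.3, 88.6, 125.7, 213.3, 328.8, 193.0, 113.3, 66.5, 39.0, 133.6, 69.1, 7.9, 0.0 m³/s; ΣQ_DR = 1409 m³/s.
V = ΣQ_DR · Δt = 1409 × 1800 s = 2.536 × 10^6 m³.
Over A = 50 km², depth = V / A = 50.7 mm.

d ≈ 50.7 mm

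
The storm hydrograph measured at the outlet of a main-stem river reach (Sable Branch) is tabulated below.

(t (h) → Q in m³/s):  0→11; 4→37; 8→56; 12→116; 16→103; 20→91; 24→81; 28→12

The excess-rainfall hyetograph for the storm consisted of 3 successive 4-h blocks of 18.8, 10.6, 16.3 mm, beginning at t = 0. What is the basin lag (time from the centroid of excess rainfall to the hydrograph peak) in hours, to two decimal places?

Centroid of excess rainfall: t_c = Σ P_i·t̄_i / ΣP_i = 5.7812 h (block centres at 2, 6, 10 h).
Hydrograph peak occurs at t = 12 h, so basin lag t_L = 12 − 5.7812 = 6.22 h.

t_L ≈ 6.22 h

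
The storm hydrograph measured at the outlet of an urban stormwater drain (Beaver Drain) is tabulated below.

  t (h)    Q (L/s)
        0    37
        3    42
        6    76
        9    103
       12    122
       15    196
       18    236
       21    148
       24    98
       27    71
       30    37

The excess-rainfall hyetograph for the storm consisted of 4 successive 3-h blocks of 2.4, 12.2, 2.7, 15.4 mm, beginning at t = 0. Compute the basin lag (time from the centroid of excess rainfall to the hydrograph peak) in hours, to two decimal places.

t_L ≈ 10.65 h

Centroid of excess rainfall: t_c = Σ P_i·t̄_i / ΣP_i = 7.3532 h (block centres at 1.5, 4.5, 7.5, 10.5 h).
Hydrograph peak occurs at t = 18 h, so basin lag t_L = 18 − 7.3532 = 10.65 h.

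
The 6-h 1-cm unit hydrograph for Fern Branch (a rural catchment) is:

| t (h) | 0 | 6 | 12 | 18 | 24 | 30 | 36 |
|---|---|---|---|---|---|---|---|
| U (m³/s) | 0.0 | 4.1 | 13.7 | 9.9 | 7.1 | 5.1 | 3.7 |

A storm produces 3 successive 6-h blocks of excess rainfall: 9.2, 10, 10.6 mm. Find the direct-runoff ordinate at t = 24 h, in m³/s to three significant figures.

By discrete convolution, Q_j = Σ (P_i / 10 mm) · U_{j−i}.
At t = 24 h (j=4): Q = (9.2/10)·7.1 + (10/10)·9.9 + (10.6/10)·13.7 = 31.0 m³/s.

Q ≈ 31.0 m³/s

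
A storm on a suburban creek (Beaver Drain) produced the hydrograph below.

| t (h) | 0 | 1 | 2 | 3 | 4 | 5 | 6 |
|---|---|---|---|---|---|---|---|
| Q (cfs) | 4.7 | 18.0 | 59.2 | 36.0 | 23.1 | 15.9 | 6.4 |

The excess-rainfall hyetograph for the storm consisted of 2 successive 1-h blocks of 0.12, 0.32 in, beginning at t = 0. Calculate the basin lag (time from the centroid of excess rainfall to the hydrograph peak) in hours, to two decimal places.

Centroid of excess rainfall: t_c = Σ P_i·t̄_i / ΣP_i = 1.2273 h (block centres at 0.5, 1.5 h).
Hydrograph peak occurs at t = 2 h, so basin lag t_L = 2 − 1.2273 = 0.77 h.

t_L ≈ 0.77 h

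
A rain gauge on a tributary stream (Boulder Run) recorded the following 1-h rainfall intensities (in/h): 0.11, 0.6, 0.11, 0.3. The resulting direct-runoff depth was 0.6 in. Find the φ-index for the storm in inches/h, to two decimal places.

Only the 2 blocks with intensity above φ contribute runoff: 0.6, 0.3 in/h.
Σ(I−φ)·Δt = d  ⇒  (0.6+0.3 − 2φ)·1 = 0.6
φ = (0.9000 − 0.6/1) / 2 = 0.15 in/h.

φ ≈ 0.15 in/h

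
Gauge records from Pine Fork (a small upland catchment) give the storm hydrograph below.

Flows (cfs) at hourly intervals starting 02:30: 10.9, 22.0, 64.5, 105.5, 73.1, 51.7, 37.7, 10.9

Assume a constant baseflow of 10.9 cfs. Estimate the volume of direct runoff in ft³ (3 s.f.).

Direct-runoff ordinates (Q − Q_b): 0.0, 11.1, 53.6, 94.6, 62.2, 40.8, 26.8, 0.0 cfs.
ΣQ_DR = 289.1 cfs.
With Δt = 1 h = 3600 s, V = ΣQ_DR · Δt = 289.1 × 3600 = 1.04 × 10^6 ft³.

V ≈ 1.04 × 10^6 ft³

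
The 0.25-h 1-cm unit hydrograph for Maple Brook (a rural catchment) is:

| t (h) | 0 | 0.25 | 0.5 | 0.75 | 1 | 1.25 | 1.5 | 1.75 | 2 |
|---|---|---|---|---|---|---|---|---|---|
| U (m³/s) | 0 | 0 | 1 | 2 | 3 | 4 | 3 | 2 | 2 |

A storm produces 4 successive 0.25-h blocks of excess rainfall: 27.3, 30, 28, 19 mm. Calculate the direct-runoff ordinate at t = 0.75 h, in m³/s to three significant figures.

By discrete convolution, Q_j = Σ (P_i / 10 mm) · U_{j−i}.
At t = 0.75 h (j=3): Q = (27.3/10)·2 + (30/10)·1 + (28/10)·0 + (19/10)·0 = 8.46 m³/s.

Q ≈ 8.46 m³/s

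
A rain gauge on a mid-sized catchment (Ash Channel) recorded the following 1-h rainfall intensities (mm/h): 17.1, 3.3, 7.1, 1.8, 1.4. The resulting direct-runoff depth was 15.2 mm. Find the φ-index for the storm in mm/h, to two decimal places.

φ ≈ 4.50 mm/h

Only the 2 blocks with intensity above φ contribute runoff: 17.1, 7.1 mm/h.
Σ(I−φ)·Δt = d  ⇒  (17.1+7.1 − 2φ)·1 = 15.2
φ = (24.20 − 15.2/1) / 2 = 4.50 mm/h.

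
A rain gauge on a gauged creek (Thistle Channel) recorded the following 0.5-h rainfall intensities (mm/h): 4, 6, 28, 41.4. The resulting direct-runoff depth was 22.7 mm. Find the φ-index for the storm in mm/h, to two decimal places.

Only the 2 blocks with intensity above φ contribute runoff: 28, 41.4 mm/h.
Σ(I−φ)·Δt = d  ⇒  (28+41.4 − 2φ)·0.5 = 22.7
φ = (69.40 − 22.7/0.5) / 2 = 12.00 mm/h.

φ ≈ 12.00 mm/h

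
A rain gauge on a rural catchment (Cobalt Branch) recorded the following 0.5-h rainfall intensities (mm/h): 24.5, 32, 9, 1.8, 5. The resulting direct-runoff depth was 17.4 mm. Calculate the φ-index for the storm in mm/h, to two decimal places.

φ ≈ 10.85 mm/h

Only the 2 blocks with intensity above φ contribute runoff: 24.5, 32 mm/h.
Σ(I−φ)·Δt = d  ⇒  (24.5+32 − 2φ)·0.5 = 17.4
φ = (56.50 − 17.4/0.5) / 2 = 10.85 mm/h.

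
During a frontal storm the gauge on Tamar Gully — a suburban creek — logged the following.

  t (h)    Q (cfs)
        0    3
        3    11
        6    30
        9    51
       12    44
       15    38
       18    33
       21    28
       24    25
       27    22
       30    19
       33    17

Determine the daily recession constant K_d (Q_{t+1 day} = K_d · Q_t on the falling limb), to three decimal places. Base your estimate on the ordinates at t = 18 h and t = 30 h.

Between t = 18 h and t = 30 h the flow falls from 33 to 19 cfs over 4×3 h = 12 h.
Per-interval ratio K = (19/33)^(1/4) = 0.8711; K_d = K^(24/3) = 0.331.

K_d ≈ 0.331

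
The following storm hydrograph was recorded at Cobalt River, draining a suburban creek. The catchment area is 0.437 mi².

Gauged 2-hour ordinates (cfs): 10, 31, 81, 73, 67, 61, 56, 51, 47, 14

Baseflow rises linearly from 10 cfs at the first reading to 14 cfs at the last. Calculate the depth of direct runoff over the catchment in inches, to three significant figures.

d ≈ 2.63 in

Direct runoff: 0.00, 20.56, 70.11, 61.67, 55.22, 48.78, 43.33, 37.89, 33.44, 0.00 cfs; ΣQ_DR = 371.0 cfs.
V = ΣQ_DR · Δt = 371.0 × 7200 s = 2.671 × 10^6 ft³.
Over A = 0.437 mi², depth = V / A = 2.63 in.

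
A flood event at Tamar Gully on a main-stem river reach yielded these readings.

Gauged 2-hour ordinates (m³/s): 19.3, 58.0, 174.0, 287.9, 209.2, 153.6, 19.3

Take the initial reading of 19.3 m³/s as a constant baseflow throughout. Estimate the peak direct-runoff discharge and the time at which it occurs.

Q_p = 268.6 m³/s at t = 6 h

Subtracting baseflow gives direct-runoff ordinates: 0.0, 38.7, 154.7, 268.6, 189.9, 134.3, 0.0 m³/s.
The maximum is 268.6 m³/s, occurring at the reading for t = 6 h.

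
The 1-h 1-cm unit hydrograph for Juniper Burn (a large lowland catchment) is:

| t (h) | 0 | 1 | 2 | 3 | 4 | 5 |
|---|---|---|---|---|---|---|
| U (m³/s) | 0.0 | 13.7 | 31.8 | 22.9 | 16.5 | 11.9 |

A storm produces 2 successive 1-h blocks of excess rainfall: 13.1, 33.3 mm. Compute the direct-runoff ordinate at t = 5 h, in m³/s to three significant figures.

Q ≈ 70.5 m³/s

By discrete convolution, Q_j = Σ (P_i / 10 mm) · U_{j−i}.
At t = 5 h (j=5): Q = (13.1/10)·11.9 + (33.3/10)·16.5 = 70.5 m³/s.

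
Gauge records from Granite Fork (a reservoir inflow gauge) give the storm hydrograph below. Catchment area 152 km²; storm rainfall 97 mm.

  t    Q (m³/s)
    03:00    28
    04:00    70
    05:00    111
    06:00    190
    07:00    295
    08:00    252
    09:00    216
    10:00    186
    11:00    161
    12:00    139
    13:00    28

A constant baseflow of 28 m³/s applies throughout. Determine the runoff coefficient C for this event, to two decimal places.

ΣQ_DR = 1368 m³/s; V = ΣQ_DR·Δt = 4.925 × 10^6 m³.
Runoff depth d = V / A = 32.40 mm.
C = d / P = 32.40 / 97 = 0.33.

C ≈ 0.33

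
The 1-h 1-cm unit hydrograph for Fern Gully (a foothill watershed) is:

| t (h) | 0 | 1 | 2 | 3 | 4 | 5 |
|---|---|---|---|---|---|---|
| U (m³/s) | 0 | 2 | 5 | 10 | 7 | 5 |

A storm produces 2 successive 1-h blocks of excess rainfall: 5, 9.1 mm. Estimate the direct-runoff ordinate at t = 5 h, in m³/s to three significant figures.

Q ≈ 8.87 m³/s

By discrete convolution, Q_j = Σ (P_i / 10 mm) · U_{j−i}.
At t = 5 h (j=5): Q = (5/10)·5 + (9.1/10)·7 = 8.87 m³/s.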